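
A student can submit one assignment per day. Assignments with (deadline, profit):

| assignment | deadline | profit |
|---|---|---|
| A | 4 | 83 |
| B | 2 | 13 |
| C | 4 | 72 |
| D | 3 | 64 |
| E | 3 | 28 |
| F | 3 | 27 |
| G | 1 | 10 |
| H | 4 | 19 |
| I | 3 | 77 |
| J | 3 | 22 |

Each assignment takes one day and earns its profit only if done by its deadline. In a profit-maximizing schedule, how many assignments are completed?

4

Profit order: A=83 I=77 C=72 D=64 E=28 F=27 J=22 H=19 B=13 G=10
Assign: A→slot 4, I→slot 3, C→slot 2, D→slot 1, E skipped, F skipped, J skipped, H skipped, B skipped, G skipped.
Slots: [1:D] [2:C] [3:I] [4:A]
4 of 10 scheduled.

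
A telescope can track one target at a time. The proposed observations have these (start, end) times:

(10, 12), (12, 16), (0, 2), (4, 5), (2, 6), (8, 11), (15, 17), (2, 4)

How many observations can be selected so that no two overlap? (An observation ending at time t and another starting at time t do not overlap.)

5

Sorted by end: (0,2)  (2,4)  (4,5)  (2,6)  (8,11)  (10,12)  (12,16)  (15,17)
take (0,2); take (2,4); take (4,5); take (8,11); take (12,16).
Selected 5 observations.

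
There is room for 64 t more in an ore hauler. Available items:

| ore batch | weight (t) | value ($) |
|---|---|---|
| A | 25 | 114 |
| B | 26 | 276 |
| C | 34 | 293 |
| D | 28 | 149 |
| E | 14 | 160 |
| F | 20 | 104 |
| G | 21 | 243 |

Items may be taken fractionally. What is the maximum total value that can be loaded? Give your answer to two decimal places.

Sort by value per unit weight and fill in that order.
Order: G (243/21=11.57) > E (160/14=11.43) > B (276/26=10.62) > C (293/34=8.62) > D (149/28=5.32) > F (104/20=5.20) > A (114/25=4.56)
Fill: take G (21 @ 243) → take E (14 @ 160) → take B (26 @ 276) → take 3/34 of C → 25.85; 64/64 used.
Total value = 704.85

704.85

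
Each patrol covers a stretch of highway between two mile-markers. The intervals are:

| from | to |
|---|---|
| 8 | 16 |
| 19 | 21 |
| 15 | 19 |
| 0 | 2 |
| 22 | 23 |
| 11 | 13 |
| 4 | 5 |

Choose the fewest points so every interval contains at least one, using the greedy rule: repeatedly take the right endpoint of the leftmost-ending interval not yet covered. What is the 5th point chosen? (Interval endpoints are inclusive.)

Process intervals by earliest right end; each time one isn't hit yet, stab at its right endpoint.
Sorted: [0,2] [4,5] [11,13] [8,16] [15,19] [19,21] [22,23]
{[0,2]} hit by 2; {[4,5]} hit by 5; {[11,13],[8,16]} hit by 13; {[15,19],[19,21]} hit by 19; {[22,23]} hit by 23.
Points: 2, 5, 13, 19, 23 (5 total).

23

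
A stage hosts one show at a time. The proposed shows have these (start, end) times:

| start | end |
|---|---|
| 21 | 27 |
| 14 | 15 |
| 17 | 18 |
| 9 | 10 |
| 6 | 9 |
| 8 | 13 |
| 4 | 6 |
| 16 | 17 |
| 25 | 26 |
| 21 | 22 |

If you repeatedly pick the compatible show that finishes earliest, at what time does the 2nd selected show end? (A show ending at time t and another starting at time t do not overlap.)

9

Sorted by end: (4,6)  (6,9)  (9,10)  (8,13)  (14,15)  (16,17)  (17,18)  (21,22)  (25,26)  (21,27)
take (4,6); take (6,9); take (9,10); take (14,15); take (16,17); take (17,18); take (21,22); take (25,26); skip (21,27).
Selected: (4,6) (6,9) (9,10) (14,15) (16,17) (17,18) (21,22) (25,26)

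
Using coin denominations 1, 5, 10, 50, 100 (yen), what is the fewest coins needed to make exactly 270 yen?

5

270 = 2×100 + 1×50 + 2×10
Total coins = 2 + 1 + 2 = 5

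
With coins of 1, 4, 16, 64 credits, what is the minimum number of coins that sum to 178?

178 − 2×64→50 − 3×16→2 − 2×1→0
Total coins = 2 + 3 + 2 = 7

7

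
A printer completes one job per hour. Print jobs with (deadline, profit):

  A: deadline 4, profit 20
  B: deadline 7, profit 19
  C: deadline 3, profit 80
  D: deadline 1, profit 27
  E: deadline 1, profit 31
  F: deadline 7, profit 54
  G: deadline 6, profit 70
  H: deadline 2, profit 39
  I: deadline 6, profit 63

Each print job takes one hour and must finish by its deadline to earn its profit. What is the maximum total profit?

357

Take jobs in profit order; each goes to the latest open slot no later than its deadline.
Profit order: C=80 G=70 I=63 F=54 H=39 E=31 D=27 A=20 B=19
Assign: C→slot 3, G→slot 6, I→slot 5, F→slot 7, H→slot 2, E→slot 1, D skipped, A→slot 4, B skipped.
Slots: [1:E] [2:H] [3:C] [4:A] [5:I] [6:G] [7:F]
Profit = 31 + 39 + 80 + 20 + 63 + 70 + 54 = 357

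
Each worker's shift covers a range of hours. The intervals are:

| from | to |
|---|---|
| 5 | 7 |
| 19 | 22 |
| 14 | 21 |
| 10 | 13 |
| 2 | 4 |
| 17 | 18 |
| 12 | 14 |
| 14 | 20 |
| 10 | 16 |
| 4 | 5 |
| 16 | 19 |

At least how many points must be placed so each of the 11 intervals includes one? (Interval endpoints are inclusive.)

5

Sort by right endpoint; whenever an interval is uncovered, place a point at its right end.
Sorted: [2,4] [4,5] [5,7] [10,13] [12,14] [10,16] [17,18] [16,19] [14,20] [14,21] [19,22]
{[2,4],[4,5]} hit by 4; {[5,7]} hit by 7; {[10,13],[12,14],[10,16]} hit by 13; {[17,18],[16,19],[14,20],[14,21]} hit by 18; {[19,22]} hit by 22.
Points: 4, 7, 13, 18, 22 (5 total).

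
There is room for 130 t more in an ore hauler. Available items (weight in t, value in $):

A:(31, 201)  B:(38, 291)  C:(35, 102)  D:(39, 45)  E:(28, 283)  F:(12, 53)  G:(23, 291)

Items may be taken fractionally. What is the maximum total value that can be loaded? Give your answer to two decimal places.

Order: G (291/23=12.65) > E (283/28=10.11) > B (291/38=7.66) > A (201/31=6.48) > F (53/12=4.42) > C (102/35=2.91) > D (45/39=1.15)
Fill: take G (23 @ 291) → take E (28 @ 283) → take B (38 @ 291) → take A (31 @ 201) → take 10/12 of F → 44.17; 130/130 used.
Total value = 1110.17

1110.17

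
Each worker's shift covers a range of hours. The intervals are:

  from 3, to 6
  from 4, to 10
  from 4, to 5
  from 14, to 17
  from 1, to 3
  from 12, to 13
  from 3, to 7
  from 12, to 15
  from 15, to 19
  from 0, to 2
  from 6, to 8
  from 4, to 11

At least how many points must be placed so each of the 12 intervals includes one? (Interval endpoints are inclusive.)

5

By right end: [0,2]  [1,3]  [4,5]  [3,6]  [3,7]  [6,8]  [4,10]  [4,11]  [12,13]  [12,15]  [14,17]  [15,19]
[0,2] uncovered → point at 2; [4,5] uncovered → point at 5; [6,8] uncovered → point at 8; [12,13] uncovered → point at 13; [14,17] uncovered → point at 17.
Points: 2, 5, 8, 13, 17 (5 total).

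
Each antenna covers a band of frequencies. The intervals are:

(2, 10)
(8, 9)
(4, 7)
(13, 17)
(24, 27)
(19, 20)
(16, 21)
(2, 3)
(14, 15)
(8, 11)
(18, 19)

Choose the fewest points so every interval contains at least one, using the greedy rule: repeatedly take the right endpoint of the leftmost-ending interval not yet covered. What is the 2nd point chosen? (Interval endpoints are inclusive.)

7

Sort by right endpoint; whenever an interval is uncovered, place a point at its right end.
Sorted: [2,3] [4,7] [8,9] [2,10] [8,11] [14,15] [13,17] [18,19] [19,20] [16,21] [24,27]
{[2,3]} hit by 3; {[4,7]} hit by 7; {[8,9],[2,10],[8,11]} hit by 9; {[14,15],[13,17]} hit by 15; {[18,19],[19,20],[16,21]} hit by 19; {[24,27]} hit by 27.
Points: 3, 7, 9, 15, 19, 27 (6 total).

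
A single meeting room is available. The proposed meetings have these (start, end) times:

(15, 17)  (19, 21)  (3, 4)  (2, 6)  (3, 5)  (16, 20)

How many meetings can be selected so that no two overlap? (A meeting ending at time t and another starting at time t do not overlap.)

Sort by end time and greedily take each interval whose start is ≥ the last chosen end.
Sorted by end: (3,4)  (3,5)  (2,6)  (15,17)  (16,20)  (19,21)
take (3,4); take (15,17); skip (16,20); take (19,21).
Selected 3 meetings.

3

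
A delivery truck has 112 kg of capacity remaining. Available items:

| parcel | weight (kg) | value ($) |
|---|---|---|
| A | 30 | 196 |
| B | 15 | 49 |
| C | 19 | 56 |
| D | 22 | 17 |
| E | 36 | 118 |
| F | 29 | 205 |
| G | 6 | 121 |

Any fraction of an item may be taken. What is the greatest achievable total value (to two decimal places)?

Sort by value per unit weight and fill in that order.
Ratios (sorted): G 20.17, F 7.07, A 6.53, E 3.28, B 3.27, C 2.95, D 0.77
take G (6 @ 121); take F (29 @ 205); take A (30 @ 196); take E (36 @ 118); take 11/15 of B → 35.93. Capacity used 112/112.
Total value = 675.93

675.93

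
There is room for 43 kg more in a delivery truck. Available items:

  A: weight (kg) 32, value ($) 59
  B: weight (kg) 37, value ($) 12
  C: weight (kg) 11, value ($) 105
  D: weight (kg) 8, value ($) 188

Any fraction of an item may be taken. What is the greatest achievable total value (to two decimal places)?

Ratios (sorted): D 23.50, C 9.55, A 1.84, B 0.32
take D (8 @ 188); take C (11 @ 105); take 24/32 of A → 44.25. Capacity used 43/43.
Total value = 337.25

337.25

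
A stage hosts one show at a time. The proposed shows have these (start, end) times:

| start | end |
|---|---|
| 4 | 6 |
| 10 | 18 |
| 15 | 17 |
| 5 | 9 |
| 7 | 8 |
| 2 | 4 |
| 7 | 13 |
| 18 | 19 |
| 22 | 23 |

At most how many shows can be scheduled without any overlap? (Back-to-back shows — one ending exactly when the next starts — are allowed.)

Sort by end time and greedily take each interval whose start is ≥ the last chosen end.
By end time: (2,4), (4,6), (7,8), (5,9), (7,13), (15,17), (10,18), (18,19), (22,23).
Pick (2,4); next start ≥ 4 → (4,6); next start ≥ 6 → (7,8); next start ≥ 8 → (15,17); next start ≥ 17 → (18,19); next start ≥ 19 → (22,23).
Selected 6 shows.

6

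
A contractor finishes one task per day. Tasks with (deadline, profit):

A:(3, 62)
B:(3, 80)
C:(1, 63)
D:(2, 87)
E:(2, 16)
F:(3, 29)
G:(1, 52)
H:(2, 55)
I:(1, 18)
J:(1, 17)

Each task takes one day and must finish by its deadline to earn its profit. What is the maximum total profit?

230

Profit order: D=87 B=80 C=63 A=62 H=55 G=52 F=29 I=18 J=17 E=16
Assign: D→slot 2, B→slot 3, C→slot 1, A skipped, H skipped, G skipped, F skipped, I skipped, J skipped, E skipped.
Slots: [1:C] [2:D] [3:B]
Profit = 63 + 87 + 80 = 230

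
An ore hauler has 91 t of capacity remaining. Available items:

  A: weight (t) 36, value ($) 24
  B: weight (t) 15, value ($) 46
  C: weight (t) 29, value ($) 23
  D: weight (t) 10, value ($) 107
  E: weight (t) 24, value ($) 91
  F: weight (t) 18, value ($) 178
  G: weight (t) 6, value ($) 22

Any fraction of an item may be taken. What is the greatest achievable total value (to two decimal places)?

Greedy by value/weight ratio, highest first.
Ratios (sorted): D 10.70, F 9.89, E 3.79, G 3.67, B 3.07, C 0.79, A 0.67
take D (10 @ 107); take F (18 @ 178); take E (24 @ 91); take G (6 @ 22); take B (15 @ 46); take 18/29 of C → 14.28. Capacity used 91/91.
Total value = 458.28

458.28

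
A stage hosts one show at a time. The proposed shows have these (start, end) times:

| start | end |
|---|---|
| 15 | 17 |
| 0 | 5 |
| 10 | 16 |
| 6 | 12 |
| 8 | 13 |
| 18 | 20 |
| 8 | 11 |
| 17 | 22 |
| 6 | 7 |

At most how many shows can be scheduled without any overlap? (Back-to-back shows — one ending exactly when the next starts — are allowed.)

5

Greedy by earliest finish: after sorting by end time, pick each interval compatible with the last pick.
By end time: (0,5), (6,7), (8,11), (6,12), (8,13), (10,16), (15,17), (18,20), (17,22).
Pick (0,5); next start ≥ 5 → (6,7); next start ≥ 7 → (8,11); next start ≥ 11 → (15,17); next start ≥ 17 → (18,20).
Selected 5 shows.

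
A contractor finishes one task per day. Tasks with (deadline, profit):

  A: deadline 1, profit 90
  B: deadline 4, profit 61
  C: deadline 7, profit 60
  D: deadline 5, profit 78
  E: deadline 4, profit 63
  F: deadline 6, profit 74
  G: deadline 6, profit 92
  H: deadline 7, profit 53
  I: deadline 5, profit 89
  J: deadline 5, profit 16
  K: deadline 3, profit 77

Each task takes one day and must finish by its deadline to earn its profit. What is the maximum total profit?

560

Sort by profit descending; place each in the latest free slot ≤ its deadline.
By profit: G(d6,92), A(d1,90), I(d5,89), D(d5,78), K(d3,77), F(d6,74), E(d4,63), B(d4,61), C(d7,60), H(d7,53), J(d5,16)
G→slot 6; A→slot 1; I→slot 5; D→slot 4; K→slot 3; F→slot 2; E skipped; B skipped; C→slot 7; H skipped; J skipped.
Profit = 90 + 74 + 77 + 78 + 89 + 92 + 60 = 560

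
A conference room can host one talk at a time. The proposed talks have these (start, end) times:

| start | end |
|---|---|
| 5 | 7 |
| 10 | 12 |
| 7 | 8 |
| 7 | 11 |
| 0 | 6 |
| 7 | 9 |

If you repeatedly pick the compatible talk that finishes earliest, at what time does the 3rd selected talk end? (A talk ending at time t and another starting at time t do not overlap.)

12

Order by finish time; keep every interval that doesn't clash with the previous kept one.
By end time: (0,6), (5,7), (7,8), (7,9), (7,11), (10,12).
Pick (0,6); next start ≥ 6 → (7,8); next start ≥ 8 → (10,12).
Selected: (0,6) (7,8) (10,12)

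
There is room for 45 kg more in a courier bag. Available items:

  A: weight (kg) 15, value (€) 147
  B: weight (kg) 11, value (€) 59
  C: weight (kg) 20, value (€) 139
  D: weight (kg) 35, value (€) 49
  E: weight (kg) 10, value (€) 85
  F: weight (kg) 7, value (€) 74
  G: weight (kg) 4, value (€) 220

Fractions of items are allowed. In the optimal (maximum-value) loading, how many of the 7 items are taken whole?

4

Order: G (220/4=55.00) > F (74/7=10.57) > A (147/15=9.80) > E (85/10=8.50) > C (139/20=6.95) > B (59/11=5.36) > D (49/35=1.40)
Fill: take G (4 @ 220) → take F (7 @ 74) → take A (15 @ 147) → take E (10 @ 85) → take 9/20 of C → 62.55; 45/45 used.
4 item(s) taken whole; one partial (take 9/20 of C).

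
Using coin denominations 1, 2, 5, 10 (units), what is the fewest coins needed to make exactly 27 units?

27 − 2×10→7 − 1×5→2 − 1×2→0
Total coins = 2 + 1 + 1 = 4

4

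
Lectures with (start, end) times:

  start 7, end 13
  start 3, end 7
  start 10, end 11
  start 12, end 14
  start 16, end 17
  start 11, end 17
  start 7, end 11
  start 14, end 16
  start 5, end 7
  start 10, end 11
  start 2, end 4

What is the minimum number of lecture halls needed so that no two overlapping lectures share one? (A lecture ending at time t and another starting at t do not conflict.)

Events (time:±→running): 2:+→1 3:+→2 4:-→1 5:+→2 7:-→1 7:-→0 7:+→1 7:+→2 10:+→3 10:+→4 … peak 4.

4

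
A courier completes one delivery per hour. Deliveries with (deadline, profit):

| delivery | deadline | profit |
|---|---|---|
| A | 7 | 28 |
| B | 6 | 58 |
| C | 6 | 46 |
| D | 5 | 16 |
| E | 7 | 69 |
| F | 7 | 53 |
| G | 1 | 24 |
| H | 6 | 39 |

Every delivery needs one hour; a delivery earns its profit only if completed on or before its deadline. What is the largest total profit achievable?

317

Sort by profit descending; place each in the latest free slot ≤ its deadline.
By profit: E(d7,69), B(d6,58), F(d7,53), C(d6,46), H(d6,39), A(d7,28), G(d1,24), D(d5,16)
E→slot 7; B→slot 6; F→slot 5; C→slot 4; H→slot 3; A→slot 2; G→slot 1; D skipped.
Profit = 24 + 28 + 39 + 46 + 53 + 58 + 69 = 317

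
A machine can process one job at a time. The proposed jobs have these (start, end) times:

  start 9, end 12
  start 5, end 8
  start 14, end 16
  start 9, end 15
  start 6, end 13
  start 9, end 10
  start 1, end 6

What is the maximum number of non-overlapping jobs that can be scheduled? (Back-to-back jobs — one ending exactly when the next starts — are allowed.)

3

Sort by end time and greedily take each interval whose start is ≥ the last chosen end.
By end time: (1,6), (5,8), (9,10), (9,12), (6,13), (9,15), (14,16).
Pick (1,6); next start ≥ 6 → (9,10); next start ≥ 10 → (14,16).
Selected 3 jobs.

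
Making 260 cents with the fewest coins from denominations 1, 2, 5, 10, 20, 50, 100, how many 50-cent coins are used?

1

260 − 2×100→60 − 1×50→10 − 1×10→0
Count of 50: 1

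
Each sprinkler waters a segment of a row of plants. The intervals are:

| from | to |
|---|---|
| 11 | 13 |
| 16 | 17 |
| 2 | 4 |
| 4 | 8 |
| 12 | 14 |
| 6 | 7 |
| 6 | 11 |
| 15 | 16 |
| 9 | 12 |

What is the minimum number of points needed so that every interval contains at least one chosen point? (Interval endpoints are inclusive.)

4

Process intervals by earliest right end; each time one isn't hit yet, stab at its right endpoint.
By right end: [2,4]  [6,7]  [4,8]  [6,11]  [9,12]  [11,13]  [12,14]  [15,16]  [16,17]
[2,4] uncovered → point at 4; [6,7] uncovered → point at 7; [9,12] uncovered → point at 12; [15,16] uncovered → point at 16.
Points: 4, 7, 12, 16 (4 total).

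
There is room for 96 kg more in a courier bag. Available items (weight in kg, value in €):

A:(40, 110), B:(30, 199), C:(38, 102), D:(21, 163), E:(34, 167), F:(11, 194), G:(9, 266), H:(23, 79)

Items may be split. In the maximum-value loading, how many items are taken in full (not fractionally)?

4

Greedy by value/weight ratio, highest first.
Order: G (266/9=29.56) > F (194/11=17.64) > D (163/21=7.76) > B (199/30=6.63) > E (167/34=4.91) > H (79/23=3.43) > A (110/40=2.75) > C (102/38=2.68)
Fill: take G (9 @ 266) → take F (11 @ 194) → take D (21 @ 163) → take B (30 @ 199) → take 25/34 of E → 122.79; 96/96 used.
4 item(s) taken whole; one partial (take 25/34 of E).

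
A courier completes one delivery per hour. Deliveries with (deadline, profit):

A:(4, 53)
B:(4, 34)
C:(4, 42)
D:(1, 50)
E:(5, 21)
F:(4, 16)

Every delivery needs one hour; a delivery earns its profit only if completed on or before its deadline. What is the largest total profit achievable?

200

Sort by profit descending; place each in the latest free slot ≤ its deadline.
By profit: A(d4,53), D(d1,50), C(d4,42), B(d4,34), E(d5,21), F(d4,16)
A→slot 4; D→slot 1; C→slot 3; B→slot 2; E→slot 5; F skipped.
Profit = 50 + 34 + 42 + 53 + 21 = 200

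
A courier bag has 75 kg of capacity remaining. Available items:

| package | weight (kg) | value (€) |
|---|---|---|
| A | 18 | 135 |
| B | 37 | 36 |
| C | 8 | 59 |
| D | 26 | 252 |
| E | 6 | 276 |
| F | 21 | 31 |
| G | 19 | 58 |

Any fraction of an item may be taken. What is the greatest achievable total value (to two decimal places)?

Greedy by value/weight ratio, highest first.
Order: E (276/6=46.00) > D (252/26=9.69) > A (135/18=7.50) > C (59/8=7.38) > G (58/19=3.05) > F (31/21=1.48) > B (36/37=0.97)
Fill: take E (6 @ 276) → take D (26 @ 252) → take A (18 @ 135) → take C (8 @ 59) → take 17/19 of G → 51.89; 75/75 used.
Total value = 773.89

773.89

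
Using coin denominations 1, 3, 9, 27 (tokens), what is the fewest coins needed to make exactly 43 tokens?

5

43 − 1×27→16 − 1×9→7 − 2×3→1 − 1×1→0
Total coins = 1 + 1 + 2 + 1 = 5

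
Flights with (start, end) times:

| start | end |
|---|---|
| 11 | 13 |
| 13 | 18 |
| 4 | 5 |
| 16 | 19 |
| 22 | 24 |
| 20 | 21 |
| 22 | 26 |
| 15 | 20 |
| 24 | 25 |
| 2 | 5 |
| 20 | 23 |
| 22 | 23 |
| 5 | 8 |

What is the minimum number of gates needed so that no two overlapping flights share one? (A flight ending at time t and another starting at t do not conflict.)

4

Count concurrent intervals with a sweep; the peak is the room count.
starts: [2, 4, 5, 11, 13, 15, 16, 20, 20, 22, 22, 22, 24]
ends:   [5, 5, 8, 13, 18, 19, 20, 21, 23, 23, 24, 25, 26]
s2→1 s4→2 e5→1 e5→0 s5→1 e8→0 s11→1 e13→0 s13→1 s15→2 s16→3 e18→2 e19→1 e20→0 s20→1 s20→2 e21→1 s22→2 s22→3 s22→4  — peak 4.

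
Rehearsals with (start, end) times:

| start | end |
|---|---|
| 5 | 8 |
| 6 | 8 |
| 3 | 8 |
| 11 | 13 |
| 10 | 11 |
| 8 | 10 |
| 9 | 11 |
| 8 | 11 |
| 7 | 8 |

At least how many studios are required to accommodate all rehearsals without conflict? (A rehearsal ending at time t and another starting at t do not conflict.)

Count concurrent intervals with a sweep; the peak is the room count.
Events (time:±→running): 3:+→1 5:+→2 6:+→3 7:+→4 … peak 4.

4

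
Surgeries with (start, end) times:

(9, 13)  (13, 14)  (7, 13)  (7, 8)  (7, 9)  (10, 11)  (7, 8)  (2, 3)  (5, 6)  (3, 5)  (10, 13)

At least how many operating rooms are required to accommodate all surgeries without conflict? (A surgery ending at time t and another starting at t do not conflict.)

4

Count concurrent intervals with a sweep; the peak is the room count.
Events (time:±→running): 2:+→1 3:-→0 3:+→1 5:-→0 5:+→1 6:-→0 7:+→1 7:+→2 7:+→3 7:+→4 … peak 4.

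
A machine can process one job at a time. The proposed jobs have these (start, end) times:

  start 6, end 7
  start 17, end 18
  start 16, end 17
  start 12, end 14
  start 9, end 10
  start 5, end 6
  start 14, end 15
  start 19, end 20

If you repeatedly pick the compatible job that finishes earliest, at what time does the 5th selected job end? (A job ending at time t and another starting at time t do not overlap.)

15

Sorted by end: (5,6)  (6,7)  (9,10)  (12,14)  (14,15)  (16,17)  (17,18)  (19,20)
take (5,6); take (6,7); take (9,10); take (12,14); take (14,15); take (16,17); take (17,18); take (19,20).
Selected: (5,6) (6,7) (9,10) (12,14) (14,15) (16,17) (17,18) (19,20)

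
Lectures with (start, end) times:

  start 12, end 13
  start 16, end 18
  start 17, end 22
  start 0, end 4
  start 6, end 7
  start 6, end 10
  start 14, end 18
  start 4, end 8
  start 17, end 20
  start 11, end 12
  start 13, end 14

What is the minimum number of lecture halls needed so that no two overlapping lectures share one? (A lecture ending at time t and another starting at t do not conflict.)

The answer is the maximum number of intervals overlapping at any instant.
starts: [0, 4, 6, 6, 11, 12, 13, 14, 16, 17, 17]
ends:   [4, 7, 8, 10, 12, 13, 14, 18, 18, 20, 22]
s0→1 e4→0 s4→1 s6→2 s6→3 e7→2 e8→1 e10→0 s11→1 e12→0 s12→1 e13→0 s13→1 e14→0 s14→1 s16→2 s17→3 s17→4  — peak 4.

4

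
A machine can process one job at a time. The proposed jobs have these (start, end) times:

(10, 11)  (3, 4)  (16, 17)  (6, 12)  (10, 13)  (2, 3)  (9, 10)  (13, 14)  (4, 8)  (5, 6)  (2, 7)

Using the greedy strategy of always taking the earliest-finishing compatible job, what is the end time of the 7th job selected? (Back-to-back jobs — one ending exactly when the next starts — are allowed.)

17

By end time: (2,3), (3,4), (5,6), (2,7), (4,8), (9,10), (10,11), (6,12), (10,13), (13,14), (16,17).
Pick (2,3); next start ≥ 3 → (3,4); next start ≥ 4 → (5,6); next start ≥ 6 → (9,10); next start ≥ 10 → (10,11); next start ≥ 11 → (13,14); next start ≥ 14 → (16,17).
Selected: (2,3) (3,4) (5,6) (9,10) (10,11) (13,14) (16,17)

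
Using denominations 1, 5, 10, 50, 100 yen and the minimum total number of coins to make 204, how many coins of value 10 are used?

204 − 2×100→4 − 4×1→0
Count of 10: 0

0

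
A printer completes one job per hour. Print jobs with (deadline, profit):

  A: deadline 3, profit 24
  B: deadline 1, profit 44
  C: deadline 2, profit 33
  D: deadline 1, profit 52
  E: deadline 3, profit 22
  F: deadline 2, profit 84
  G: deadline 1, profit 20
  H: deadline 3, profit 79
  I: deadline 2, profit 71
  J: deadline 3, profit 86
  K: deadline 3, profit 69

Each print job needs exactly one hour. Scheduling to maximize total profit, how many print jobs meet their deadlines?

3

Take jobs in profit order; each goes to the latest open slot no later than its deadline.
Profit order: J=86 F=84 H=79 I=71 K=69 D=52 B=44 C=33 A=24 E=22 G=20
Assign: J→slot 3, F→slot 2, H→slot 1, I skipped, K skipped, D skipped, B skipped, C skipped, A skipped, E skipped, G skipped.
Slots: [1:H] [2:F] [3:J]
3 of 11 scheduled.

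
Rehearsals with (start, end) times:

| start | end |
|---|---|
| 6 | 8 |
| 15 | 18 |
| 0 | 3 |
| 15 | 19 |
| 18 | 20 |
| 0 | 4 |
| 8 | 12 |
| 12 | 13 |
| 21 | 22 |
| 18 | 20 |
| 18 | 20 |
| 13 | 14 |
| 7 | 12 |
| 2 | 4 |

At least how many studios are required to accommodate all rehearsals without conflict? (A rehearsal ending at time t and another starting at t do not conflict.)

4

The answer is the maximum number of intervals overlapping at any instant.
Events (time:±→running): 0:+→1 0:+→2 2:+→3 3:-→2 4:-→1 4:-→0 6:+→1 7:+→2 8:-→1 8:+→2 12:-→1 12:-→0 12:+→1 13:-→0 13:+→1 14:-→0 15:+→1 15:+→2 18:-→1 18:+→2 18:+→3 18:+→4 … peak 4.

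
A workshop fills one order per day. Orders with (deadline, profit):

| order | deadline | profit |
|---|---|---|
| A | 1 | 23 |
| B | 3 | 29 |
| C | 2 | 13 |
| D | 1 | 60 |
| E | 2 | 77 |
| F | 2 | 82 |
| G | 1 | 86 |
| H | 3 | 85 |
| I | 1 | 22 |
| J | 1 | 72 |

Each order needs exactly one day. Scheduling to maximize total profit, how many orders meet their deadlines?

3

Sort by profit descending; place each in the latest free slot ≤ its deadline.
By profit: G(d1,86), H(d3,85), F(d2,82), E(d2,77), J(d1,72), D(d1,60), B(d3,29), A(d1,23), I(d1,22), C(d2,13)
G→slot 1; H→slot 3; F→slot 2; E skipped; J skipped; D skipped; B skipped; A skipped; I skipped; C skipped.
3 of 10 scheduled.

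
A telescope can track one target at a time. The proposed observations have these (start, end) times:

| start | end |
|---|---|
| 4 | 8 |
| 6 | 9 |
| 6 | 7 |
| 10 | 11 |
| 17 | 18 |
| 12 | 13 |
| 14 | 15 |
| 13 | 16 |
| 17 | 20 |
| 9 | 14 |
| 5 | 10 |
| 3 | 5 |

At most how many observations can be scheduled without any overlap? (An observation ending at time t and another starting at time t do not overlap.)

Sorted by end: (3,5)  (6,7)  (4,8)  (6,9)  (5,10)  (10,11)  (12,13)  (9,14)  (14,15)  (13,16)  (17,18)  (17,20)
take (3,5); take (6,7); skip (6,9); take (10,11); take (12,13); take (14,15); skip (13,16); take (17,18); skip (17,20).
Selected 6 observations.

6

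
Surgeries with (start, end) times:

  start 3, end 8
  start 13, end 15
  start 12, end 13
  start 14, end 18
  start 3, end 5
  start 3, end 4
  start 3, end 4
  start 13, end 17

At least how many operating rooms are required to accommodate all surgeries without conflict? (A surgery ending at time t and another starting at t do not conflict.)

4

The answer is the maximum number of intervals overlapping at any instant.
Events (time:±→running): 3:+→1 3:+→2 3:+→3 3:+→4 … peak 4.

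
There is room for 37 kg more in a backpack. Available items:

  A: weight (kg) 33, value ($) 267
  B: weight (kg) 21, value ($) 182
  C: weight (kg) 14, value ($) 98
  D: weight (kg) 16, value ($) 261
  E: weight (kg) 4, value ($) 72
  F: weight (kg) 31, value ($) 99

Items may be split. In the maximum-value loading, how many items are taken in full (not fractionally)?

Greedy by value/weight ratio, highest first.
Order: E (72/4=18.00) > D (261/16=16.31) > B (182/21=8.67) > A (267/33=8.09) > C (98/14=7.00) > F (99/31=3.19)
Fill: take E (4 @ 72) → take D (16 @ 261) → take 17/21 of B → 147.33; 37/37 used.
2 item(s) taken whole; one partial (take 17/21 of B).

2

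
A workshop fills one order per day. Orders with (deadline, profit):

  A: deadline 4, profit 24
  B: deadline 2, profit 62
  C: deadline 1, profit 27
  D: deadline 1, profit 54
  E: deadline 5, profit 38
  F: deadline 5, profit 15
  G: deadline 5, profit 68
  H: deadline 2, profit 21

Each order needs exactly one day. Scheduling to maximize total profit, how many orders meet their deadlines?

Sort by profit descending; place each in the latest free slot ≤ its deadline.
Profit order: G=68 B=62 D=54 E=38 C=27 A=24 H=21 F=15
Assign: G→slot 5, B→slot 2, D→slot 1, E→slot 4, C skipped, A→slot 3, H skipped, F skipped.
Slots: [1:D] [2:B] [3:A] [4:E] [5:G]
5 of 8 scheduled.

5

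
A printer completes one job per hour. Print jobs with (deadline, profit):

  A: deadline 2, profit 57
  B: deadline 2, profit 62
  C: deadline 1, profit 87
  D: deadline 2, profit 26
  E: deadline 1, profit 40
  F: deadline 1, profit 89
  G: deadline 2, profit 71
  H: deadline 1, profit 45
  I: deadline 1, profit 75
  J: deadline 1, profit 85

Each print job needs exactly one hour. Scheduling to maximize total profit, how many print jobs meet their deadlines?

Take jobs in profit order; each goes to the latest open slot no later than its deadline.
By profit: F(d1,89), C(d1,87), J(d1,85), I(d1,75), G(d2,71), B(d2,62), A(d2,57), H(d1,45), E(d1,40), D(d2,26)
F→slot 1; C skipped; J skipped; I skipped; G→slot 2; B skipped; A skipped; H skipped; E skipped; D skipped.
2 of 10 scheduled.

2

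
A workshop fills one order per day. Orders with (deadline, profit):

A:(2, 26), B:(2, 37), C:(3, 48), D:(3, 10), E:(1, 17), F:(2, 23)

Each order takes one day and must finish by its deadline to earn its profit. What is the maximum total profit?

Profit order: C=48 B=37 A=26 F=23 E=17 D=10
Assign: C→slot 3, B→slot 2, A→slot 1, F skipped, E skipped, D skipped.
Slots: [1:A] [2:B] [3:C]
Profit = 26 + 37 + 48 = 111

111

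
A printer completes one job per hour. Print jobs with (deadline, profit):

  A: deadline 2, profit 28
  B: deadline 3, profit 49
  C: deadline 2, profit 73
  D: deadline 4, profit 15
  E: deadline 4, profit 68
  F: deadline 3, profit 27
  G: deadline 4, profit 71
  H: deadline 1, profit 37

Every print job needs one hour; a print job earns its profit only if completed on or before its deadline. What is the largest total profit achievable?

Sort by profit descending; place each in the latest free slot ≤ its deadline.
Profit order: C=73 G=71 E=68 B=49 H=37 A=28 F=27 D=15
Assign: C→slot 2, G→slot 4, E→slot 3, B→slot 1, H skipped, A skipped, F skipped, D skipped.
Slots: [1:B] [2:C] [3:E] [4:G]
Profit = 49 + 73 + 68 + 71 = 261

261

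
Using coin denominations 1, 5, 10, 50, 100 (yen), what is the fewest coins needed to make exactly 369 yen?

Use the largest denomination that fits, subtract, and repeat.
369 = 3×100 + 1×50 + 1×10 + 1×5 + 4×1
Total coins = 3 + 1 + 1 + 1 + 4 = 10

10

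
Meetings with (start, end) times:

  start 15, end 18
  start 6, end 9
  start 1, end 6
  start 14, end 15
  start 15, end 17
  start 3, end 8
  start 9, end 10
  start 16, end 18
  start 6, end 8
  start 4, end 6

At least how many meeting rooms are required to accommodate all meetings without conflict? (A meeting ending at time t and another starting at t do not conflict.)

The answer is the maximum number of intervals overlapping at any instant.
starts: [1, 3, 4, 6, 6, 9, 14, 15, 15, 16]
ends:   [6, 6, 8, 8, 9, 10, 15, 17, 18, 18]
s1→1 s3→2 s4→3  — peak 3.

3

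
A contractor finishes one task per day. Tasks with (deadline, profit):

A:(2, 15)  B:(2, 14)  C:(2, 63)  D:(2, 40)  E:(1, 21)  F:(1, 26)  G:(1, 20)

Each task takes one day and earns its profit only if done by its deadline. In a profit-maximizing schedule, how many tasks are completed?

Take jobs in profit order; each goes to the latest open slot no later than its deadline.
Profit order: C=63 D=40 F=26 E=21 G=20 A=15 B=14
Assign: C→slot 2, D→slot 1, F skipped, E skipped, G skipped, A skipped, B skipped.
Slots: [1:D] [2:C]
2 of 7 scheduled.

2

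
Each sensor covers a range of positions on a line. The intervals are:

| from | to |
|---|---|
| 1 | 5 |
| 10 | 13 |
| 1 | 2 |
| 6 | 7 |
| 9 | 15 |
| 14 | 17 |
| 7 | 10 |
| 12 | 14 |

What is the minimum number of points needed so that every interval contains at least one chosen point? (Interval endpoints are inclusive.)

4

Sort by right endpoint; whenever an interval is uncovered, place a point at its right end.
By right end: [1,2]  [1,5]  [6,7]  [7,10]  [10,13]  [12,14]  [9,15]  [14,17]
[1,2] uncovered → point at 2; [6,7] uncovered → point at 7; [10,13] uncovered → point at 13; [14,17] uncovered → point at 17.
Points: 2, 7, 13, 17 (4 total).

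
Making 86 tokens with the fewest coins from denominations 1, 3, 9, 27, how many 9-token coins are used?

0

86 = 3×27 + 1×3 + 2×1
Count of 9: 0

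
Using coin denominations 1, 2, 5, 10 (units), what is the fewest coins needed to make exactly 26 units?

4

Greedy: take as many of the largest coin as possible, then repeat with the remainder.
26 = 2×10 + 1×5 + 1×1
Total coins = 2 + 1 + 1 = 4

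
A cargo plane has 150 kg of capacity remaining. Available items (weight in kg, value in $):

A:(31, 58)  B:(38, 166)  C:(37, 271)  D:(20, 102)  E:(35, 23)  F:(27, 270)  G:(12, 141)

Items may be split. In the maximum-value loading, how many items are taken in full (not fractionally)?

Order: G (141/12=11.75) > F (270/27=10.00) > C (271/37=7.32) > D (102/20=5.10) > B (166/38=4.37) > A (58/31=1.87) > E (23/35=0.66)
Fill: take G (12 @ 141) → take F (27 @ 270) → take C (37 @ 271) → take D (20 @ 102) → take B (38 @ 166) → take 16/31 of A → 29.94; 150/150 used.
5 item(s) taken whole; one partial (take 16/31 of A).

5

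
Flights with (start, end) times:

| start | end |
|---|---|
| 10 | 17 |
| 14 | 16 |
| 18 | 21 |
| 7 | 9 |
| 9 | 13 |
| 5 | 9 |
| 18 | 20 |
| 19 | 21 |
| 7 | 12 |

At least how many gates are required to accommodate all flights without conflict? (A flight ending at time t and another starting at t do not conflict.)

starts: [5, 7, 7, 9, 10, 14, 18, 18, 19]
ends:   [9, 9, 12, 13, 16, 17, 20, 21, 21]
s5→1 s7→2 s7→3  — peak 3.

3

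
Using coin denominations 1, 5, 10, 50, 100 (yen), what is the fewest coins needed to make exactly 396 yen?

Use the largest denomination that fits, subtract, and repeat.
396 − 3×100→96 − 1×50→46 − 4×10→6 − 1×5→1 − 1×1→0
Total coins = 3 + 1 + 4 + 1 + 1 = 10

10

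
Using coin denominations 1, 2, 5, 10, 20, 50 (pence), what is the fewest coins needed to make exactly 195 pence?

6

Greedy: take as many of the largest coin as possible, then repeat with the remainder.
195 = 3×50 + 2×20 + 1×5
Total coins = 3 + 2 + 1 = 6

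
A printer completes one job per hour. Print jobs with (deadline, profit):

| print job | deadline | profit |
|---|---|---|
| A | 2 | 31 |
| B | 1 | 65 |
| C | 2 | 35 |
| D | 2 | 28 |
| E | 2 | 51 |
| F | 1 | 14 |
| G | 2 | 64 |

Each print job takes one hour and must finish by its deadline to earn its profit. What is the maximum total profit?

Sort by profit descending; place each in the latest free slot ≤ its deadline.
Profit order: B=65 G=64 E=51 C=35 A=31 D=28 F=14
Assign: B→slot 1, G→slot 2, E skipped, C skipped, A skipped, D skipped, F skipped.
Slots: [1:B] [2:G]
Profit = 65 + 64 = 129

129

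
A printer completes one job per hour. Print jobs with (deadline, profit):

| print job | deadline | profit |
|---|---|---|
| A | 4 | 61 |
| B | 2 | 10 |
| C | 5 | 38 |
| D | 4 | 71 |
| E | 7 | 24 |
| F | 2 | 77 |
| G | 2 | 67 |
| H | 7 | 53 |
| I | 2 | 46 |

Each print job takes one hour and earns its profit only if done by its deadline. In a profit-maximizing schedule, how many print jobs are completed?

Profit order: F=77 D=71 G=67 A=61 H=53 I=46 C=38 E=24 B=10
Assign: F→slot 2, D→slot 4, G→slot 1, A→slot 3, H→slot 7, I skipped, C→slot 5, E→slot 6, B skipped.
Slots: [1:G] [2:F] [3:A] [4:D] [5:C] [6:E] [7:H]
7 of 9 scheduled.

7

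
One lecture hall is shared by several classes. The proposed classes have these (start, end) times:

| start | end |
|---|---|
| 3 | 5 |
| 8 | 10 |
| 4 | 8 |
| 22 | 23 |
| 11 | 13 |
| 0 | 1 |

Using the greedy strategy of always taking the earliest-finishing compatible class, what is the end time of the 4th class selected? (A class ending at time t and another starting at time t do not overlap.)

Greedy by earliest finish: after sorting by end time, pick each interval compatible with the last pick.
By end time: (0,1), (3,5), (4,8), (8,10), (11,13), (22,23).
Pick (0,1); next start ≥ 1 → (3,5); next start ≥ 5 → (8,10); next start ≥ 10 → (11,13); next start ≥ 13 → (22,23).
Selected: (0,1) (3,5) (8,10) (11,13) (22,23)

13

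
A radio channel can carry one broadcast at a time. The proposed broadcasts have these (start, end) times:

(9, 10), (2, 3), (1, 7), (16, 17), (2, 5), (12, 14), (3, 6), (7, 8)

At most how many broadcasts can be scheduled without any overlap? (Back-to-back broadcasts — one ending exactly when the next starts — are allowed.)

Greedy by earliest finish: after sorting by end time, pick each interval compatible with the last pick.
By end time: (2,3), (2,5), (3,6), (1,7), (7,8), (9,10), (12,14), (16,17).
Pick (2,3); next start ≥ 3 → (3,6); next start ≥ 6 → (7,8); next start ≥ 8 → (9,10); next start ≥ 10 → (12,14); next start ≥ 14 → (16,17).
Selected 6 broadcasts.

6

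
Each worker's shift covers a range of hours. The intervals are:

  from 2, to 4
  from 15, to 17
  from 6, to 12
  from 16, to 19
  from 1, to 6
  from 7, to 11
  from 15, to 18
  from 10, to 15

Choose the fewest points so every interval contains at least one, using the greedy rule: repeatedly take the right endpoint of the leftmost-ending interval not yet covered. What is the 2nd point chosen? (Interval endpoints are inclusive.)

By right end: [2,4]  [1,6]  [7,11]  [6,12]  [10,15]  [15,17]  [15,18]  [16,19]
[2,4] uncovered → point at 4; [7,11] uncovered → point at 11; [15,17] uncovered → point at 17.
Points: 4, 11, 17 (3 total).

11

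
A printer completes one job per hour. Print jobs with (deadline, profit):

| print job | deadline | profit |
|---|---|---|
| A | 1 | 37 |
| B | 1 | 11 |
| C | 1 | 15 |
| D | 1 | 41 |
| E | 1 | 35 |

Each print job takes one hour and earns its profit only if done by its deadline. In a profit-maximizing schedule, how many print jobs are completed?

1

Sort by profit descending; place each in the latest free slot ≤ its deadline.
By profit: D(d1,41), A(d1,37), E(d1,35), C(d1,15), B(d1,11)
D→slot 1; A skipped; E skipped; C skipped; B skipped.
1 of 5 scheduled.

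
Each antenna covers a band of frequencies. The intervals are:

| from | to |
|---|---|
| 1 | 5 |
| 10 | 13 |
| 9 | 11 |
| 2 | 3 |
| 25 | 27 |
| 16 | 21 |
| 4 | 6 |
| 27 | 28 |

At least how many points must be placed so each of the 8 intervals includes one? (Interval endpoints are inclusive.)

5

Sort by right endpoint; whenever an interval is uncovered, place a point at its right end.
By right end: [2,3]  [1,5]  [4,6]  [9,11]  [10,13]  [16,21]  [25,27]  [27,28]
[2,3] uncovered → point at 3; [4,6] uncovered → point at 6; [9,11] uncovered → point at 11; [16,21] uncovered → point at 21; [25,27] uncovered → point at 27.
Points: 3, 6, 11, 21, 27 (5 total).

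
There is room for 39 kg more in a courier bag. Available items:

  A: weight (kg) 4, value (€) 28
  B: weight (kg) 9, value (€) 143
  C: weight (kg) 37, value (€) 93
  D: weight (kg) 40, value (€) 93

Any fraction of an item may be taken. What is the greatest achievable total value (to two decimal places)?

Greedy by value/weight ratio, highest first.
Order: B (143/9=15.89) > A (28/4=7.00) > C (93/37=2.51) > D (93/40=2.33)
Fill: take B (9 @ 143) → take A (4 @ 28) → take 26/37 of C → 65.35; 39/39 used.
Total value = 236.35

236.35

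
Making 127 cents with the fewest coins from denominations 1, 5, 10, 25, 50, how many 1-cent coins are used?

2

Greedy: take as many of the largest coin as possible, then repeat with the remainder.
127 − 2×50→27 − 1×25→2 − 2×1→0
Count of 1: 2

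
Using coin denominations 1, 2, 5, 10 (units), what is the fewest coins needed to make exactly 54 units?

7

54 − 5×10→4 − 2×2→0
Total coins = 5 + 2 = 7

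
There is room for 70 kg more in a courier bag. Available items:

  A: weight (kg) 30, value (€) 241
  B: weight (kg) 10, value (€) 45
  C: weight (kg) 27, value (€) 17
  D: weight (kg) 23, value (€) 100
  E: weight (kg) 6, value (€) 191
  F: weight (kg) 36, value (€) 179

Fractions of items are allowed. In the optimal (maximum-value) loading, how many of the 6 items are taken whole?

2

Order: E (191/6=31.83) > A (241/30=8.03) > F (179/36=4.97) > B (45/10=4.50) > D (100/23=4.35) > C (17/27=0.63)
Fill: take E (6 @ 191) → take A (30 @ 241) → take 34/36 of F → 169.06; 70/70 used.
2 item(s) taken whole; one partial (take 34/36 of F).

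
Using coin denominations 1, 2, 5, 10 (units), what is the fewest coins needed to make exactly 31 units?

Use the largest denomination that fits, subtract, and repeat.
31 = 3×10 + 1×1
Total coins = 3 + 1 = 4

4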